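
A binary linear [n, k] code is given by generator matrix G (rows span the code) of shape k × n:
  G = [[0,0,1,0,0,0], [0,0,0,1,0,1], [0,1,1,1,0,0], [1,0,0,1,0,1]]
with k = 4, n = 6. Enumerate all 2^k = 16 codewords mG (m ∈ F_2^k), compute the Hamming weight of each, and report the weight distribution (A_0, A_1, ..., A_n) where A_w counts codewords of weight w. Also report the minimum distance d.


Weight distribution: A_0 = 1, A_1 = 2, A_2 = 4, A_3 = 6, A_4 = 3. Minimum distance d = 1.

Enumerate all 2^4 = 16 messages m ∈ F_2^4.
For each, compute codeword c = mG in F_2^6, then tally its weight.
  m = 0000 → c = 000000, weight = 0.
  m = 1000 → c = 001000, weight = 1.
  m = 0100 → c = 000101, weight = 2.
  m = 1100 → c = 001101, weight = 3.
  m = 0010 → c = 011100, weight = 3.
  m = 1010 → c = 010100, weight = 2.
  m = 0110 → c = 011001, weight = 3.
  m = 1110 → c = 010001, weight = 2.
  m = 0001 → c = 100101, weight = 3.
  m = 1001 → c = 101101, weight = 4.
  m = 0101 → c = 100000, weight = 1.
  m = 1101 → c = 101000, weight = 2.
  m = 0011 → c = 111001, weight = 4.
  m = 1011 → c = 110001, weight = 3.
  m = 0111 → c = 111100, weight = 4.
  m = 1111 → c = 110100, weight = 3.
Tally weights:
  weight 0: 1 codewords.
  weight 1: 2 codewords.
  weight 2: 4 codewords.
  weight 3: 6 codewords.
  weight 4: 3 codewords.
Minimum distance d = smallest w > 0 with A_w > 0 = 1.
Sanity: Σ A_w = 16 = 2^4 = 16 ✓.


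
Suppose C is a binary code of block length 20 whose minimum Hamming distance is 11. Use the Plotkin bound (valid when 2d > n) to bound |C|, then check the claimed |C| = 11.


Plotkin bound M ≤ 10; given |C| = 11 > bound (violated).

Check applicability: 2d = 22, n = 20.
2d − n = 2 > 0, so Plotkin applies.
Compute d/(2d−n) = 11/2 ≈ 5.5000.
⌊d/(2d−n)⌋ = 5.
Plotkin bound: M ≤ 2·5 = 10.
Given |C| = 11, check: VIOLATED.
This |C| is above the Plotkin bound, so no binary code with n = 20, d = 11 and 11 codewords exists.


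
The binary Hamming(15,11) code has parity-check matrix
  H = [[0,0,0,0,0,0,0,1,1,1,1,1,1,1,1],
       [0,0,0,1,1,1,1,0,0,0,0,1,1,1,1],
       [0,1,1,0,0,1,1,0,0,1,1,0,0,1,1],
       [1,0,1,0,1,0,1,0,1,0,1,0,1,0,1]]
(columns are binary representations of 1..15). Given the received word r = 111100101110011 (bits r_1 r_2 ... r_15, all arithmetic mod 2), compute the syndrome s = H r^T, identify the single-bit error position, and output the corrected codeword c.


s = (1, 0, 1, 0)^T, error position = 10, corrected codeword c = 111100101010011

Compute s = H r^T mod 2 one row at a time:
  s_1 = 0 + 1 + 1 + 1 + 0 + 0 + 1 + 1 = 5 ≡ 1 (mod 2).
  s_2 = 1 + 0 + 0 + 1 + 0 + 0 + 1 + 1 = 4 ≡ 0 (mod 2).
  s_3 = 1 + 1 + 0 + 1 + 1 + 1 + 1 + 1 = 7 ≡ 1 (mod 2).
  s_4 = 1 + 1 + 0 + 1 + 1 + 1 + 0 + 1 = 6 ≡ 0 (mod 2).
s = (1, 0, 1, 0)^T — this equals column 10 of H (binary 1010), so error is at position 10.
Correct: flip bit 10 of r = 111100101110011 to get c = 111100101010011.


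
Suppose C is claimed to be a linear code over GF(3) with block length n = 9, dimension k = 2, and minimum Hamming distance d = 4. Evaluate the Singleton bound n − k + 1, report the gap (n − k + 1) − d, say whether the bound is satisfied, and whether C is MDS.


Singleton RHS = n − k + 1 = 8, slack = 4, bound satisfied, not MDS.

Singleton bound: d ≤ n − k + 1.
Here n = 9, k = 2, so n − k + 1 = 8.
Given d = 4, check d ≤ 8: YES.
Slack = (n − k + 1) − d = 4.
The code is NOT MDS (slack = 4 > 0).
Description: the claimed parameters are [9, 2, 4]_3; such a code would be non-MDS.


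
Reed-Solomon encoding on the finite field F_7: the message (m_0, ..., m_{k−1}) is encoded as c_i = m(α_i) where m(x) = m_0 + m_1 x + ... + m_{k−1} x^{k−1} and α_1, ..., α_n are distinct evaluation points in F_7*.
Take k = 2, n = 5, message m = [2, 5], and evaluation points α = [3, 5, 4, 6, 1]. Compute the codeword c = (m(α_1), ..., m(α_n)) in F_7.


c = [3, 6, 1, 4, 0]

Message polynomial: m(x) = 2 + 5·x (mod 7).
For each evaluation point α_i, compute m(α_i) mod 7:
  α_1 = 3: Horner steps 5 → 3, so m(3) = 3.
  α_2 = 5: Horner steps 5 → 6, so m(5) = 6.
  α_3 = 4: Horner steps 5 → 1, so m(4) = 1.
  α_4 = 6: Horner steps 5 → 4, so m(6) = 4.
  α_5 = 1: Horner steps 5 → 0, so m(1) = 0.
Codeword c = [3, 6, 1, 4, 0] ∈ F_7^5.


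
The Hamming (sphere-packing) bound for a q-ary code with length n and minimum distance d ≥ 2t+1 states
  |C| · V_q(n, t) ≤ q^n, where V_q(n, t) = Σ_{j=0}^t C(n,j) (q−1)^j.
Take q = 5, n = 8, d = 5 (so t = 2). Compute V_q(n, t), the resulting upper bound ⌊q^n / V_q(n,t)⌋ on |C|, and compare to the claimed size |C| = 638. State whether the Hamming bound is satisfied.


V_q(n, t) = 481, q^n = 390625, Hamming bound = 812, |C| = 638 ≤ bound (satisfied).

Step 1: Compute V_q(n, t) = Σ_{j=0}^2 C(n, j) (q−1)^j.
  j = 0: C(8,0)·(4)^0 = 1·1 = 1.
  j = 1: C(8,1)·(4)^1 = 8·4 = 32.
  j = 2: C(8,2)·(4)^2 = 28·16 = 448.
  V_q(n, t) = 1 + 32 + 448 = 481.
Step 2: q^n = 5^8 = 390625.
Step 3: Hamming bound ⌊q^n / V_q(n,t)⌋ = ⌊390625/481⌋ = 812.
Step 4: Compare |C| = 638 to 812: satisfied.
The claimed |C| lies below the Hamming bound.


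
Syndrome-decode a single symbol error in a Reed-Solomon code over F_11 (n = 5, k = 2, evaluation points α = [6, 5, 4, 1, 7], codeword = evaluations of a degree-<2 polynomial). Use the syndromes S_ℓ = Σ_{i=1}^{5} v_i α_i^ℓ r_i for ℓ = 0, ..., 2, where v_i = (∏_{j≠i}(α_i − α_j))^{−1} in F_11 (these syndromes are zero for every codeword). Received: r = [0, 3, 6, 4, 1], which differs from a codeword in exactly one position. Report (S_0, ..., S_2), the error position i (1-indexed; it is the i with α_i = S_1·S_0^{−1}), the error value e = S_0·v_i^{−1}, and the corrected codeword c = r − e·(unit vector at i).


S = (5, 2, 3), error at position 5, error magnitude e = 4, c = [0, 3, 6, 4, 8].

Step 1: column multipliers v_i = (∏_{j≠i}(α_i − α_j))^{−1} mod 11.
  i = 1 (α = 6): (6−5)(6−4)(6−1)(6−7) = 1·2·5·(−1) = −10 ≡ 1, so v_1 = 1^{−1} = 1 (mod 11).
  i = 2 (α = 5): (5−6)(5−4)(5−1)(5−7) = (−1)·1·4·(−2) = 8 ≡ 8, so v_2 = 8^{−1} = 7 (mod 11).
  i = 3 (α = 4): (4−6)(4−5)(4−1)(4−7) = (−2)·(−1)·3·(−3) = −18 ≡ 4, so v_3 = 4^{−1} = 3 (mod 11).
  i = 4 (α = 1): (1−6)(1−5)(1−4)(1−7) = (−5)·(−4)·(−3)·(−6) = 360 ≡ 8, so v_4 = 8^{−1} = 7 (mod 11).
  i = 5 (α = 7): (7−6)(7−5)(7−4)(7−1) = 1·2·3·6 = 36 ≡ 3, so v_5 = 3^{−1} = 4 (mod 11).
  v = [1, 7, 3, 7, 4].
Step 2: syndromes of r = [0, 3, 6, 4, 1] (all sums mod 11).
  S_0 = Σ v_i r_i = 1·0 + 7·3 + 3·6 + 7·4 + 4·1 = 71 ≡ 5.
  S_1 = Σ v_i α_i r_i = 1·6·0 + 7·5·3 + 3·4·6 + 7·1·4 + 4·7·1 = 233 ≡ 2.
  α_i^2 mod 11 = [3, 3, 5, 1, 5].
  S_2 = Σ v_i α_i^2 r_i = 1·3·0 + 7·3·3 + 3·5·6 + 7·1·4 + 4·5·1 = 201 ≡ 3.
  S = (5, 2, 3) ≠ 0, so r is not a codeword (an error is present).
Step 3: locate the error. For a single error e at position i, S_ℓ = v_i·e·α_i^ℓ, so α_err = S_1/S_0.
  S_0^{−1} = 5^{−1} = 9 (mod 11), so α_err = 2·9 = 18 ≡ 7 = α_5. Error position i = 5.
  Consistency check: S_2/S_1 = 3·6 = 18 ≡ 7 = α_err ✓ (single-error assumption holds).
Step 4: error magnitude e = S_0/v_5 = S_0·∏_{j≠5}(α_5 − α_j) = 5·3 = 15 ≡ 4 (mod 11).
Step 5: correct position 5: c_5 = r_5 − e = 1 − 4 ≡ 8 (mod 11). Hence c = [0, 3, 6, 4, 8].
  Check: interpolating c through the α_i gives m(x) = 7 + 8·x (degree < 2) with m(α_i) = c_i for every i, so c is indeed a codeword.


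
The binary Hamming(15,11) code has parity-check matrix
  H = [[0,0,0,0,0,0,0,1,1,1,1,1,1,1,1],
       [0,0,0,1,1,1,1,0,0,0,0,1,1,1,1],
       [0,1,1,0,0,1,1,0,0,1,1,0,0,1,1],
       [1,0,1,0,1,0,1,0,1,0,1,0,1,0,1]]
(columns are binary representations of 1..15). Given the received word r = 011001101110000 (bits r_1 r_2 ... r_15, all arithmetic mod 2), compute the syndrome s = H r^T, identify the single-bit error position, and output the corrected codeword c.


s = (1, 0, 0, 0)^T, error position = 8, corrected codeword c = 011001111110000

Compute s = H r^T mod 2 one row at a time:
  s_1 = 0 + 1 + 1 + 1 + 0 + 0 + 0 + 0 = 3 ≡ 1 (mod 2).
  s_2 = 0 + 0 + 1 + 1 + 0 + 0 + 0 + 0 = 2 ≡ 0 (mod 2).
  s_3 = 1 + 1 + 1 + 1 + 1 + 1 + 0 + 0 = 6 ≡ 0 (mod 2).
  s_4 = 0 + 1 + 0 + 1 + 1 + 1 + 0 + 0 = 4 ≡ 0 (mod 2).
s = (1, 0, 0, 0)^T — this equals column 8 of H (binary 1000), so error is at position 8.
Correct: flip bit 8 of r = 011001101110000 to get c = 011001111110000.


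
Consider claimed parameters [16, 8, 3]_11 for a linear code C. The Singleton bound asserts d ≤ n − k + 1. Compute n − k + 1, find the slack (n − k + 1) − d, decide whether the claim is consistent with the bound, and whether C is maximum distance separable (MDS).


Singleton RHS = n − k + 1 = 9, slack = 6, bound satisfied, not MDS.

Singleton bound: d ≤ n − k + 1.
Here n = 16, k = 8, so n − k + 1 = 9.
Given d = 3, check d ≤ 9: YES.
Slack = (n − k + 1) − d = 6.
The code is NOT MDS (slack = 6 > 0).
Description: the claimed parameters are [16, 8, 3]_11; such a code would be non-MDS.


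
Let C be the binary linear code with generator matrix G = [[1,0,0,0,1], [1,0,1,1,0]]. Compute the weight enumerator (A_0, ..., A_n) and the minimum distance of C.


Weight distribution: A_0 = 1, A_2 = 1, A_3 = 2. Minimum distance d = 2.

Enumerate all 2^2 = 4 messages m ∈ F_2^2.
For each, compute codeword c = mG in F_2^5, then tally its weight.
  m = 00 → c = 00000, weight = 0.
  m = 10 → c = 10001, weight = 2.
  m = 01 → c = 10110, weight = 3.
  m = 11 → c = 00111, weight = 3.
Tally weights:
  weight 0: 1 codewords.
  weight 2: 1 codewords.
  weight 3: 2 codewords.
Minimum distance d = smallest w > 0 with A_w > 0 = 2.
Sanity: Σ A_w = 4 = 2^2 = 4 ✓.


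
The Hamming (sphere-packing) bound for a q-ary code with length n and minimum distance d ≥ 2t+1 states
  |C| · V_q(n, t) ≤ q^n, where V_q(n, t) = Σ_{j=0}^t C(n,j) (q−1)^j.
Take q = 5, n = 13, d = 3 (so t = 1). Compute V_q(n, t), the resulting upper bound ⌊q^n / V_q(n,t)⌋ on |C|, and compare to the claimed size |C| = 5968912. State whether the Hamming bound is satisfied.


V_q(n, t) = 53, q^n = 1220703125, Hamming bound = 23032134, |C| = 5968912 ≤ bound (satisfied).

Step 1: Compute V_q(n, t) = Σ_{j=0}^1 C(n, j) (q−1)^j.
  j = 0: C(13,0)·(4)^0 = 1·1 = 1.
  j = 1: C(13,1)·(4)^1 = 13·4 = 52.
  V_q(n, t) = 1 + 52 = 53.
Step 2: q^n = 5^13 = 1220703125.
Step 3: Hamming bound ⌊q^n / V_q(n,t)⌋ = ⌊1220703125/53⌋ = 23032134.
Step 4: Compare |C| = 5968912 to 23032134: satisfied.
The claimed |C| lies below the Hamming bound.


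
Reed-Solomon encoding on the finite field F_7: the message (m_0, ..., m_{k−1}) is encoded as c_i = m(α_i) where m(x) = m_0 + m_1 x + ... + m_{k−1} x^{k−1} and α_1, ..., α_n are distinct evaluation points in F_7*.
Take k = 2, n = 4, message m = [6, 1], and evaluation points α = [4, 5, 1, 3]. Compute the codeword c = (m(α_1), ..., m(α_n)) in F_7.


c = [3, 4, 0, 2]

Message polynomial: m(x) = 6 + 1·x (mod 7).
For each evaluation point α_i, compute m(α_i) mod 7:
  α_1 = 4: Horner steps 1 → 3, so m(4) = 3.
  α_2 = 5: Horner steps 1 → 4, so m(5) = 4.
  α_3 = 1: Horner steps 1 → 0, so m(1) = 0.
  α_4 = 3: Horner steps 1 → 2, so m(3) = 2.
Codeword c = [3, 4, 0, 2] ∈ F_7^4.


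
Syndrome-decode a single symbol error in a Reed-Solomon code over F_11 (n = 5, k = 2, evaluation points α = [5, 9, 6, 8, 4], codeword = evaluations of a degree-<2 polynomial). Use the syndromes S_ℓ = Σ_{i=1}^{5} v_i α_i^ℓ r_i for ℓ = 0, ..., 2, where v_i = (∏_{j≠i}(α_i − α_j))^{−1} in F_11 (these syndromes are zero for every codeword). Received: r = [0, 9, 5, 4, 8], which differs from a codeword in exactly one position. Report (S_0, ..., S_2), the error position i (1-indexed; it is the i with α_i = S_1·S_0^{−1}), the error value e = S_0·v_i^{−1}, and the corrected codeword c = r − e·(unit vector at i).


S = (5, 9, 3), error at position 5, error magnitude e = 2, c = [0, 9, 5, 4, 6].

Step 1: column multipliers v_i = (∏_{j≠i}(α_i − α_j))^{−1} mod 11.
  i = 1 (α = 5): (5−9)(5−6)(5−8)(5−4) = (−4)·(−1)·(−3)·1 = −12 ≡ 10, so v_1 = 10^{−1} = 10 (mod 11).
  i = 2 (α = 9): (9−5)(9−6)(9−8)(9−4) = 4·3·1·5 = 60 ≡ 5, so v_2 = 5^{−1} = 9 (mod 11).
  i = 3 (α = 6): (6−5)(6−9)(6−8)(6−4) = 1·(−3)·(−2)·2 = 12 ≡ 1, so v_3 = 1^{−1} = 1 (mod 11).
  i = 4 (α = 8): (8−5)(8−9)(8−6)(8−4) = 3·(−1)·2·4 = −24 ≡ 9, so v_4 = 9^{−1} = 5 (mod 11).
  i = 5 (α = 4): (4−5)(4−9)(4−6)(4−8) = (−1)·(−5)·(−2)·(−4) = 40 ≡ 7, so v_5 = 7^{−1} = 8 (mod 11).
  v = [10, 9, 1, 5, 8].
Step 2: syndromes of r = [0, 9, 5, 4, 8] (all sums mod 11).
  S_0 = Σ v_i r_i = 10·0 + 9·9 + 1·5 + 5·4 + 8·8 = 170 ≡ 5.
  S_1 = Σ v_i α_i r_i = 10·5·0 + 9·9·9 + 1·6·5 + 5·8·4 + 8·4·8 = 1175 ≡ 9.
  α_i^2 mod 11 = [3, 4, 3, 9, 5].
  S_2 = Σ v_i α_i^2 r_i = 10·3·0 + 9·4·9 + 1·3·5 + 5·9·4 + 8·5·8 = 839 ≡ 3.
  S = (5, 9, 3) ≠ 0, so r is not a codeword (an error is present).
Step 3: locate the error. For a single error e at position i, S_ℓ = v_i·e·α_i^ℓ, so α_err = S_1/S_0.
  S_0^{−1} = 5^{−1} = 9 (mod 11), so α_err = 9·9 = 81 ≡ 4 = α_5. Error position i = 5.
  Consistency check: S_2/S_1 = 3·5 = 15 ≡ 4 = α_err ✓ (single-error assumption holds).
Step 4: error magnitude e = S_0/v_5 = S_0·∏_{j≠5}(α_5 − α_j) = 5·7 = 35 ≡ 2 (mod 11).
Step 5: correct position 5: c_5 = r_5 − e = 8 − 2 ≡ 6 (mod 11). Hence c = [0, 9, 5, 4, 6].
  Check: interpolating c through the α_i gives m(x) = 8 + 5·x (degree < 2) with m(α_i) = c_i for every i, so c is indeed a codeword.


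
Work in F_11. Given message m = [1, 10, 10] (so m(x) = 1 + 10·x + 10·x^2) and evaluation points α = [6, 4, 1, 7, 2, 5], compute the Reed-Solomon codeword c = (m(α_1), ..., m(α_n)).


c = [3, 3, 10, 0, 6, 4]

Message polynomial: m(x) = 1 + 10·x + 10·x^2 (mod 11).
For each evaluation point α_i, compute m(α_i) mod 11:
  α_1 = 6: Horner steps 10 → 4 → 3, so m(6) = 3.
  α_2 = 4: Horner steps 10 → 6 → 3, so m(4) = 3.
  α_3 = 1: Horner steps 10 → 9 → 10, so m(1) = 10.
  α_4 = 7: Horner steps 10 → 3 → 0, so m(7) = 0.
  α_5 = 2: Horner steps 10 → 8 → 6, so m(2) = 6.
  α_6 = 5: Horner steps 10 → 5 → 4, so m(5) = 4.
Codeword c = [3, 3, 10, 0, 6, 4] ∈ F_11^6.


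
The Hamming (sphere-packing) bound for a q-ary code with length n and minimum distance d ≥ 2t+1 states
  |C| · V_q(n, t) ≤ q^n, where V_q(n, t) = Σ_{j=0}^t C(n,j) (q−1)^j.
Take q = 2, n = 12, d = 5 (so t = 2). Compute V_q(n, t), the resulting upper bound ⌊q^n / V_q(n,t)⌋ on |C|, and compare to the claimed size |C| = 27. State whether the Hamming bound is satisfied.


V_q(n, t) = 79, q^n = 4096, Hamming bound = 51, |C| = 27 ≤ bound (satisfied).

Step 1: Compute V_q(n, t) = Σ_{j=0}^2 C(n, j) (q−1)^j.
  j = 0: C(12,0)·(1)^0 = 1·1 = 1.
  j = 1: C(12,1)·(1)^1 = 12·1 = 12.
  j = 2: C(12,2)·(1)^2 = 66·1 = 66.
  V_q(n, t) = 1 + 12 + 66 = 79.
Step 2: q^n = 2^12 = 4096.
Step 3: Hamming bound ⌊q^n / V_q(n,t)⌋ = ⌊4096/79⌋ = 51.
Step 4: Compare |C| = 27 to 51: satisfied.
The claimed |C| lies below the Hamming bound.


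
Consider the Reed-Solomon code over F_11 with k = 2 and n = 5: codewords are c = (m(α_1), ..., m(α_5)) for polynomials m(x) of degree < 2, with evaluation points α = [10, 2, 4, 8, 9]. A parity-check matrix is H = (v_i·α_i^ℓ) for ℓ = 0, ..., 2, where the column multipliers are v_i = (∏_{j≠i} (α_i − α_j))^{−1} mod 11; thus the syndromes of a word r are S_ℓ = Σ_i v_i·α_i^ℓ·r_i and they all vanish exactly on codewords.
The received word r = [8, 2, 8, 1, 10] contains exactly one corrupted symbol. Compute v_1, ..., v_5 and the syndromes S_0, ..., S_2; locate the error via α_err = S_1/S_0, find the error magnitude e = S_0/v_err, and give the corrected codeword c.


S = (5, 9, 3), error at position 3, error magnitude e = 10, c = [8, 2, 9, 1, 10].

Step 1: column multipliers v_i = (∏_{j≠i}(α_i − α_j))^{−1} mod 11.
  i = 1 (α = 10): (10−2)(10−4)(10−8)(10−9) = 8·6·2·1 = 96 ≡ 8, so v_1 = 8^{−1} = 7 (mod 11).
  i = 2 (α = 2): (2−10)(2−4)(2−8)(2−9) = (−8)·(−2)·(−6)·(−7) = 672 ≡ 1, so v_2 = 1^{−1} = 1 (mod 11).
  i = 3 (α = 4): (4−10)(4−2)(4−8)(4−9) = (−6)·2·(−4)·(−5) = −240 ≡ 2, so v_3 = 2^{−1} = 6 (mod 11).
  i = 4 (α = 8): (8−10)(8−2)(8−4)(8−9) = (−2)·6·4·(−1) = 48 ≡ 4, so v_4 = 4^{−1} = 3 (mod 11).
  i = 5 (α = 9): (9−10)(9−2)(9−4)(9−8) = (−1)·7·5·1 = −35 ≡ 9, so v_5 = 9^{−1} = 5 (mod 11).
  v = [7, 1, 6, 3, 5].
Step 2: syndromes of r = [8, 2, 8, 1, 10] (all sums mod 11).
  S_0 = Σ v_i r_i = 7·8 + 1·2 + 6·8 + 3·1 + 5·10 = 159 ≡ 5.
  S_1 = Σ v_i α_i r_i = 7·10·8 + 1·2·2 + 6·4·8 + 3·8·1 + 5·9·10 = 1230 ≡ 9.
  α_i^2 mod 11 = [1, 4, 5, 9, 4].
  S_2 = Σ v_i α_i^2 r_i = 7·1·8 + 1·4·2 + 6·5·8 + 3·9·1 + 5·4·10 = 531 ≡ 3.
  S = (5, 9, 3) ≠ 0, so r is not a codeword (an error is present).
Step 3: locate the error. For a single error e at position i, S_ℓ = v_i·e·α_i^ℓ, so α_err = S_1/S_0.
  S_0^{−1} = 5^{−1} = 9 (mod 11), so α_err = 9·9 = 81 ≡ 4 = α_3. Error position i = 3.
  Consistency check: S_2/S_1 = 3·5 = 15 ≡ 4 = α_err ✓ (single-error assumption holds).
Step 4: error magnitude e = S_0/v_3 = S_0·∏_{j≠3}(α_3 − α_j) = 5·2 = 10 ≡ 10 (mod 11).
Step 5: correct position 3: c_3 = r_3 − e = 8 − 10 ≡ 9 (mod 11). Hence c = [8, 2, 9, 1, 10].
  Check: interpolating c through the α_i gives m(x) = 6 + 9·x (degree < 2) with m(α_i) = c_i for every i, so c is indeed a codeword.


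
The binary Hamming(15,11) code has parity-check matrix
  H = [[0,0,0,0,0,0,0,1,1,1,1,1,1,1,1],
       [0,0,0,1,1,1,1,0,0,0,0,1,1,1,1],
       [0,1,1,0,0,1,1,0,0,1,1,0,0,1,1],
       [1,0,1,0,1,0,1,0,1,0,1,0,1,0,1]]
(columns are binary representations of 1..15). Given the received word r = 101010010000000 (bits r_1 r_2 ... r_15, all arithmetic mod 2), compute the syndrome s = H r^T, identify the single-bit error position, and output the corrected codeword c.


s = (1, 1, 1, 1)^T, error position = 15, corrected codeword c = 101010010000001

Compute s = H r^T mod 2 one row at a time:
  s_1 = 1 + 0 + 0 + 0 + 0 + 0 + 0 + 0 = 1 ≡ 1 (mod 2).
  s_2 = 0 + 1 + 0 + 0 + 0 + 0 + 0 + 0 = 1 ≡ 1 (mod 2).
  s_3 = 0 + 1 + 0 + 0 + 0 + 0 + 0 + 0 = 1 ≡ 1 (mod 2).
  s_4 = 1 + 1 + 1 + 0 + 0 + 0 + 0 + 0 = 3 ≡ 1 (mod 2).
s = (1, 1, 1, 1)^T — this equals column 15 of H (binary 1111), so error is at position 15.
Correct: flip bit 15 of r = 101010010000000 to get c = 101010010000001.


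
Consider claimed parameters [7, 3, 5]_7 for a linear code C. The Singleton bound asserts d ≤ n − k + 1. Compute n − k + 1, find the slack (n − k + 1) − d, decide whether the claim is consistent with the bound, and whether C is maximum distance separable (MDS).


Singleton RHS = n − k + 1 = 5, slack = 0, bound satisfied, MDS.

Singleton bound: d ≤ n − k + 1.
Here n = 7, k = 3, so n − k + 1 = 5.
Given d = 5, check d ≤ 5: YES.
Slack = (n − k + 1) − d = 0.
The code is MDS (slack = 0).
Description: the claimed parameters are [7, 3, 5]_7; such a code would be MDS (meets Singleton bound).


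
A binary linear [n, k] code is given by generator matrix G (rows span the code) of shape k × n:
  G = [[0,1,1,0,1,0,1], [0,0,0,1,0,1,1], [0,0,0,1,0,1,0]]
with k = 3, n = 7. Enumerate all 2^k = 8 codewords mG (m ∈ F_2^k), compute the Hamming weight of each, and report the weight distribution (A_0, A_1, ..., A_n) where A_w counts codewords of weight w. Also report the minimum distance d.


Weight distribution: A_0 = 1, A_1 = 1, A_2 = 1, A_3 = 2, A_4 = 1, A_5 = 1, A_6 = 1. Minimum distance d = 1.

Enumerate all 2^3 = 8 messages m ∈ F_2^3.
For each, compute codeword c = mG in F_2^7, then tally its weight.
  m = 000 → c = 0000000, weight = 0.
  m = 100 → c = 0110101, weight = 4.
  m = 010 → c = 0001011, weight = 3.
  m = 110 → c = 0111110, weight = 5.
  m = 001 → c = 0001010, weight = 2.
  m = 101 → c = 0111111, weight = 6.
  m = 011 → c = 0000001, weight = 1.
  m = 111 → c = 0110100, weight = 3.
Tally weights:
  weight 0: 1 codewords.
  weight 1: 1 codewords.
  weight 2: 1 codewords.
  weight 3: 2 codewords.
  weight 4: 1 codewords.
  weight 5: 1 codewords.
  weight 6: 1 codewords.
Minimum distance d = smallest w > 0 with A_w > 0 = 1.
Sanity: Σ A_w = 8 = 2^3 = 8 ✓.


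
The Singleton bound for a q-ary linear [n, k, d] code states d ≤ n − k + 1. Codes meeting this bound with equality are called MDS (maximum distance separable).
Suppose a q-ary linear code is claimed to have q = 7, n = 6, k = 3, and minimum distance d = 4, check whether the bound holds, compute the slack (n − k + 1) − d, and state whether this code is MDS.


Singleton RHS = n − k + 1 = 4, slack = 0, bound satisfied, MDS.

Singleton bound: d ≤ n − k + 1.
Here n = 6, k = 3, so n − k + 1 = 4.
Given d = 4, check d ≤ 4: YES.
Slack = (n − k + 1) − d = 0.
The code is MDS (slack = 0).
Description: the claimed parameters are [6, 3, 4]_7; such a code would be MDS (meets Singleton bound).


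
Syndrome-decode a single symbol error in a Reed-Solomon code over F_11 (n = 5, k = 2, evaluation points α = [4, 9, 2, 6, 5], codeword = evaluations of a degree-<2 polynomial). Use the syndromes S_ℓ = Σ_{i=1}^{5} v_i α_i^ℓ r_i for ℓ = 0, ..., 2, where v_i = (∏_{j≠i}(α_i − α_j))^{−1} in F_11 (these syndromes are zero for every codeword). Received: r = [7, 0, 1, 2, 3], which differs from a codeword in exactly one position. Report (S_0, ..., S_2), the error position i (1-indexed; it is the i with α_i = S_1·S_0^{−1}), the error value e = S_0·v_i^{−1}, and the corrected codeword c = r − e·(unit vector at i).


S = (4, 9, 1), error at position 5, error magnitude e = 4, c = [7, 0, 1, 2, 10].

Step 1: column multipliers v_i = (∏_{j≠i}(α_i − α_j))^{−1} mod 11.
  i = 1 (α = 4): (4−9)(4−2)(4−6)(4−5) = (−5)·2·(−2)·(−1) = −20 ≡ 2, so v_1 = 2^{−1} = 6 (mod 11).
  i = 2 (α = 9): (9−4)(9−2)(9−6)(9−5) = 5·7·3·4 = 420 ≡ 2, so v_2 = 2^{−1} = 6 (mod 11).
  i = 3 (α = 2): (2−4)(2−9)(2−6)(2−5) = (−2)·(−7)·(−4)·(−3) = 168 ≡ 3, so v_3 = 3^{−1} = 4 (mod 11).
  i = 4 (α = 6): (6−4)(6−9)(6−2)(6−5) = 2·(−3)·4·1 = −24 ≡ 9, so v_4 = 9^{−1} = 5 (mod 11).
  i = 5 (α = 5): (5−4)(5−9)(5−2)(5−6) = 1·(−4)·3·(−1) = 12 ≡ 1, so v_5 = 1^{−1} = 1 (mod 11).
  v = [6, 6, 4, 5, 1].
Step 2: syndromes of r = [7, 0, 1, 2, 3] (all sums mod 11).
  S_0 = Σ v_i r_i = 6·7 + 6·0 + 4·1 + 5·2 + 1·3 = 59 ≡ 4.
  S_1 = Σ v_i α_i r_i = 6·4·7 + 6·9·0 + 4·2·1 + 5·6·2 + 1·5·3 = 251 ≡ 9.
  α_i^2 mod 11 = [5, 4, 4, 3, 3].
  S_2 = Σ v_i α_i^2 r_i = 6·5·7 + 6·4·0 + 4·4·1 + 5·3·2 + 1·3·3 = 265 ≡ 1.
  S = (4, 9, 1) ≠ 0, so r is not a codeword (an error is present).
Step 3: locate the error. For a single error e at position i, S_ℓ = v_i·e·α_i^ℓ, so α_err = S_1/S_0.
  S_0^{−1} = 4^{−1} = 3 (mod 11), so α_err = 9·3 = 27 ≡ 5 = α_5. Error position i = 5.
  Consistency check: S_2/S_1 = 1·5 = 5 ≡ 5 = α_err ✓ (single-error assumption holds).
Step 4: error magnitude e = S_0/v_5 = S_0·∏_{j≠5}(α_5 − α_j) = 4·1 = 4 ≡ 4 (mod 11).
Step 5: correct position 5: c_5 = r_5 − e = 3 − 4 ≡ 10 (mod 11). Hence c = [7, 0, 1, 2, 10].
  Check: interpolating c through the α_i gives m(x) = 6 + 3·x (degree < 2) with m(α_i) = c_i for every i, so c is indeed a codeword.


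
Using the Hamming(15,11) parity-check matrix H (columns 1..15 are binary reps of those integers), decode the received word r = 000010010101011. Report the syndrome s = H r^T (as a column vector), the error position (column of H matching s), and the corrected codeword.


s = (1, 0, 1, 0)^T, error position = 10, corrected codeword c = 000010010001011

Compute s = H r^T mod 2 one row at a time:
  s_1 = 1 + 0 + 1 + 0 + 1 + 0 + 1 + 1 = 5 ≡ 1 (mod 2).
  s_2 = 0 + 1 + 0 + 0 + 1 + 0 + 1 + 1 = 4 ≡ 0 (mod 2).
  s_3 = 0 + 0 + 0 + 0 + 1 + 0 + 1 + 1 = 3 ≡ 1 (mod 2).
  s_4 = 0 + 0 + 1 + 0 + 0 + 0 + 0 + 1 = 2 ≡ 0 (mod 2).
s = (1, 0, 1, 0)^T — this equals column 10 of H (binary 1010), so error is at position 10.
Correct: flip bit 10 of r = 000010010101011 to get c = 000010010001011.


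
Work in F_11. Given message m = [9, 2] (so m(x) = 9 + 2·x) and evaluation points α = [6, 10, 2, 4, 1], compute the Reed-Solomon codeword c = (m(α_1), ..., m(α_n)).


c = [10, 7, 2, 6, 0]

Message polynomial: m(x) = 9 + 2·x (mod 11).
For each evaluation point α_i, compute m(α_i) mod 11:
  α_1 = 6: Horner steps 2 → 10, so m(6) = 10.
  α_2 = 10: Horner steps 2 → 7, so m(10) = 7.
  α_3 = 2: Horner steps 2 → 2, so m(2) = 2.
  α_4 = 4: Horner steps 2 → 6, so m(4) = 6.
  α_5 = 1: Horner steps 2 → 0, so m(1) = 0.
Codeword c = [10, 7, 2, 6, 0] ∈ F_11^5.


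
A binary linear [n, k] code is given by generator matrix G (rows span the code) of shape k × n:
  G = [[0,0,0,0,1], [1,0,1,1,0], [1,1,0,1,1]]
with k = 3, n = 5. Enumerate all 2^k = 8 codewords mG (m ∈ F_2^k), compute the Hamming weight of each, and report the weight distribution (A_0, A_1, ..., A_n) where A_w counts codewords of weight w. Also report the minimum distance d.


Weight distribution: A_0 = 1, A_1 = 1, A_2 = 1, A_3 = 3, A_4 = 2. Minimum distance d = 1.

Enumerate all 2^3 = 8 messages m ∈ F_2^3.
For each, compute codeword c = mG in F_2^5, then tally its weight.
  m = 000 → c = 00000, weight = 0.
  m = 100 → c = 00001, weight = 1.
  m = 010 → c = 10110, weight = 3.
  m = 110 → c = 10111, weight = 4.
  m = 001 → c = 11011, weight = 4.
  m = 101 → c = 11010, weight = 3.
  m = 011 → c = 01101, weight = 3.
  m = 111 → c = 01100, weight = 2.
Tally weights:
  weight 0: 1 codewords.
  weight 1: 1 codewords.
  weight 2: 1 codewords.
  weight 3: 3 codewords.
  weight 4: 2 codewords.
Minimum distance d = smallest w > 0 with A_w > 0 = 1.
Sanity: Σ A_w = 8 = 2^3 = 8 ✓.


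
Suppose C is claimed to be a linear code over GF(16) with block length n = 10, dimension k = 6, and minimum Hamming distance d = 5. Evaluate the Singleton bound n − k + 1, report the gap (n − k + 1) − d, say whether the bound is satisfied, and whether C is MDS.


Singleton RHS = n − k + 1 = 5, slack = 0, bound satisfied, MDS.

Singleton bound: d ≤ n − k + 1.
Here n = 10, k = 6, so n − k + 1 = 5.
Given d = 5, check d ≤ 5: YES.
Slack = (n − k + 1) − d = 0.
The code is MDS (slack = 0).
Description: the claimed parameters are [10, 6, 5]_16; such a code would be MDS (meets Singleton bound).


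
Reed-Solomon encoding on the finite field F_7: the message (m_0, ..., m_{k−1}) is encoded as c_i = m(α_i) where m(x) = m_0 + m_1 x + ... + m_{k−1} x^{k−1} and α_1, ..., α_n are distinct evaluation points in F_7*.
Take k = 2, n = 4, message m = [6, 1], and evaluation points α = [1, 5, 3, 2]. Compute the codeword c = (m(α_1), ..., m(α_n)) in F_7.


c = [0, 4, 2, 1]

Message polynomial: m(x) = 6 + 1·x (mod 7).
For each evaluation point α_i, compute m(α_i) mod 7:
  α_1 = 1: Horner steps 1 → 0, so m(1) = 0.
  α_2 = 5: Horner steps 1 → 4, so m(5) = 4.
  α_3 = 3: Horner steps 1 → 2, so m(3) = 2.
  α_4 = 2: Horner steps 1 → 1, so m(2) = 1.
Codeword c = [0, 4, 2, 1] ∈ F_7^4.


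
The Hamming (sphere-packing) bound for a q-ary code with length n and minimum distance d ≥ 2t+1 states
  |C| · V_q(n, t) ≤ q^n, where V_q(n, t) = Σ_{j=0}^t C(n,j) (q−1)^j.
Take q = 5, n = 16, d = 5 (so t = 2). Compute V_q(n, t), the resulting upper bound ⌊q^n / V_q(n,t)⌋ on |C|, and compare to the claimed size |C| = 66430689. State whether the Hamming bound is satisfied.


V_q(n, t) = 1985, q^n = 152587890625, Hamming bound = 76870473, |C| = 66430689 ≤ bound (satisfied).

Step 1: Compute V_q(n, t) = Σ_{j=0}^2 C(n, j) (q−1)^j.
  j = 0: C(16,0)·(4)^0 = 1·1 = 1.
  j = 1: C(16,1)·(4)^1 = 16·4 = 64.
  j = 2: C(16,2)·(4)^2 = 120·16 = 1920.
  V_q(n, t) = 1 + 64 + 1920 = 1985.
Step 2: q^n = 5^16 = 152587890625.
Step 3: Hamming bound ⌊q^n / V_q(n,t)⌋ = ⌊152587890625/1985⌋ = 76870473.
Step 4: Compare |C| = 66430689 to 76870473: satisfied.
The claimed |C| lies below the Hamming bound.


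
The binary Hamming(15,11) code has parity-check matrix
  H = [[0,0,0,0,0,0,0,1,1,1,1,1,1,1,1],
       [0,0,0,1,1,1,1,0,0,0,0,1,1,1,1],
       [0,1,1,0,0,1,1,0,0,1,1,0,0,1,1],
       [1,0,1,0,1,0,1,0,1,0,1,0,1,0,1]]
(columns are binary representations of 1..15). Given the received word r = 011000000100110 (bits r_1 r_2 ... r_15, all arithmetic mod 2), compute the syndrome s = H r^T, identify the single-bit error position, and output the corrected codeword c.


s = (1, 0, 0, 0)^T, error position = 8, corrected codeword c = 011000010100110

Compute s = H r^T mod 2 one row at a time:
  s_1 = 0 + 0 + 1 + 0 + 0 + 1 + 1 + 0 = 3 ≡ 1 (mod 2).
  s_2 = 0 + 0 + 0 + 0 + 0 + 1 + 1 + 0 = 2 ≡ 0 (mod 2).
  s_3 = 1 + 1 + 0 + 0 + 1 + 0 + 1 + 0 = 4 ≡ 0 (mod 2).
  s_4 = 0 + 1 + 0 + 0 + 0 + 0 + 1 + 0 = 2 ≡ 0 (mod 2).
s = (1, 0, 0, 0)^T — this equals column 8 of H (binary 1000), so error is at position 8.
Correct: flip bit 8 of r = 011000000100110 to get c = 011000010100110.


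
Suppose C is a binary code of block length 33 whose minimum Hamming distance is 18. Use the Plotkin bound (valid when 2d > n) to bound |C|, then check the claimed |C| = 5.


Plotkin bound M ≤ 12; given |C| = 5 ≤ bound (satisfied).

Check applicability: 2d = 36, n = 33.
2d − n = 3 > 0, so Plotkin applies.
Compute d/(2d−n) = 18/3 ≈ 6.0000.
⌊d/(2d−n)⌋ = 6.
Plotkin bound: M ≤ 2·6 = 12.
Given |C| = 5, check: satisfied.
This |C| is below the Plotkin bound.


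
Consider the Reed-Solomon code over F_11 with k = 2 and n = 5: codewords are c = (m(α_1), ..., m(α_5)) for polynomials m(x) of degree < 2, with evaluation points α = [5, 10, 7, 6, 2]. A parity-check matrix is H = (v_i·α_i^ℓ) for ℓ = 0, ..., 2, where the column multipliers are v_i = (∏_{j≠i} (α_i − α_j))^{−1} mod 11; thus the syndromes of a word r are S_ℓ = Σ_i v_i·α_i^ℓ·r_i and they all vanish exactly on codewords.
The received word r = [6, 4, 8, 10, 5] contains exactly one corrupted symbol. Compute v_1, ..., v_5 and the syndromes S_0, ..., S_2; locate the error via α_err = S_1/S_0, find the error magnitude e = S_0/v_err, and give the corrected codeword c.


S = (9, 8, 1), error at position 3, error magnitude e = 5, c = [6, 4, 3, 10, 5].

Step 1: column multipliers v_i = (∏_{j≠i}(α_i − α_j))^{−1} mod 11.
  i = 1 (α = 5): (5−10)(5−7)(5−6)(5−2) = (−5)·(−2)·(−1)·3 = −30 ≡ 3, so v_1 = 3^{−1} = 4 (mod 11).
  i = 2 (α = 10): (10−5)(10−7)(10−6)(10−2) = 5·3·4·8 = 480 ≡ 7, so v_2 = 7^{−1} = 8 (mod 11).
  i = 3 (α = 7): (7−5)(7−10)(7−6)(7−2) = 2·(−3)·1·5 = −30 ≡ 3, so v_3 = 3^{−1} = 4 (mod 11).
  i = 4 (α = 6): (6−5)(6−10)(6−7)(6−2) = 1·(−4)·(−1)·4 = 16 ≡ 5, so v_4 = 5^{−1} = 9 (mod 11).
  i = 5 (α = 2): (2−5)(2−10)(2−7)(2−6) = (−3)·(−8)·(−5)·(−4) = 480 ≡ 7, so v_5 = 7^{−1} = 8 (mod 11).
  v = [4, 8, 4, 9, 8].
Step 2: syndromes of r = [6, 4, 8, 10, 5] (all sums mod 11).
  S_0 = Σ v_i r_i = 4·6 + 8·4 + 4·8 + 9·10 + 8·5 = 218 ≡ 9.
  S_1 = Σ v_i α_i r_i = 4·5·6 + 8·10·4 + 4·7·8 + 9·6·10 + 8·2·5 = 1284 ≡ 8.
  α_i^2 mod 11 = [3, 1, 5, 3, 4].
  S_2 = Σ v_i α_i^2 r_i = 4·3·6 + 8·1·4 + 4·5·8 + 9·3·10 + 8·4·5 = 694 ≡ 1.
  S = (9, 8, 1) ≠ 0, so r is not a codeword (an error is present).
Step 3: locate the error. For a single error e at position i, S_ℓ = v_i·e·α_i^ℓ, so α_err = S_1/S_0.
  S_0^{−1} = 9^{−1} = 5 (mod 11), so α_err = 8·5 = 40 ≡ 7 = α_3. Error position i = 3.
  Consistency check: S_2/S_1 = 1·7 = 7 ≡ 7 = α_err ✓ (single-error assumption holds).
Step 4: error magnitude e = S_0/v_3 = S_0·∏_{j≠3}(α_3 − α_j) = 9·3 = 27 ≡ 5 (mod 11).
Step 5: correct position 3: c_3 = r_3 − e = 8 − 5 ≡ 3 (mod 11). Hence c = [6, 4, 3, 10, 5].
  Check: interpolating c through the α_i gives m(x) = 8 + 4·x (degree < 2) with m(α_i) = c_i for every i, so c is indeed a codeword.


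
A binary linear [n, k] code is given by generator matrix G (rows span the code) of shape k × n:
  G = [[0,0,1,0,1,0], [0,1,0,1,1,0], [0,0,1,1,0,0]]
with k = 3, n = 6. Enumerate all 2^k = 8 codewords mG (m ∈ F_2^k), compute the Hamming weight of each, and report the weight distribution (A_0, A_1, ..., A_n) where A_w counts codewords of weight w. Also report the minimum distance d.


Weight distribution: A_0 = 1, A_1 = 1, A_2 = 3, A_3 = 3. Minimum distance d = 1.

Enumerate all 2^3 = 8 messages m ∈ F_2^3.
For each, compute codeword c = mG in F_2^6, then tally its weight.
  m = 000 → c = 000000, weight = 0.
  m = 100 → c = 001010, weight = 2.
  m = 010 → c = 010110, weight = 3.
  m = 110 → c = 011100, weight = 3.
  m = 001 → c = 001100, weight = 2.
  m = 101 → c = 000110, weight = 2.
  m = 011 → c = 011010, weight = 3.
  m = 111 → c = 010000, weight = 1.
Tally weights:
  weight 0: 1 codewords.
  weight 1: 1 codewords.
  weight 2: 3 codewords.
  weight 3: 3 codewords.
Minimum distance d = smallest w > 0 with A_w > 0 = 1.
Sanity: Σ A_w = 8 = 2^3 = 8 ✓.


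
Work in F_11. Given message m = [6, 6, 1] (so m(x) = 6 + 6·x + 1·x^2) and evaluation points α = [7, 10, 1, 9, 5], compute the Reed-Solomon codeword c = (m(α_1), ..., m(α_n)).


c = [9, 1, 2, 9, 6]

Message polynomial: m(x) = 6 + 6·x + 1·x^2 (mod 11).
For each evaluation point α_i, compute m(α_i) mod 11:
  α_1 = 7: Horner steps 1 → 2 → 9, so m(7) = 9.
  α_2 = 10: Horner steps 1 → 5 → 1, so m(10) = 1.
  α_3 = 1: Horner steps 1 → 7 → 2, so m(1) = 2.
  α_4 = 9: Horner steps 1 → 4 → 9, so m(9) = 9.
  α_5 = 5: Horner steps 1 → 0 → 6, so m(5) = 6.
Codeword c = [9, 1, 2, 9, 6] ∈ F_11^5.


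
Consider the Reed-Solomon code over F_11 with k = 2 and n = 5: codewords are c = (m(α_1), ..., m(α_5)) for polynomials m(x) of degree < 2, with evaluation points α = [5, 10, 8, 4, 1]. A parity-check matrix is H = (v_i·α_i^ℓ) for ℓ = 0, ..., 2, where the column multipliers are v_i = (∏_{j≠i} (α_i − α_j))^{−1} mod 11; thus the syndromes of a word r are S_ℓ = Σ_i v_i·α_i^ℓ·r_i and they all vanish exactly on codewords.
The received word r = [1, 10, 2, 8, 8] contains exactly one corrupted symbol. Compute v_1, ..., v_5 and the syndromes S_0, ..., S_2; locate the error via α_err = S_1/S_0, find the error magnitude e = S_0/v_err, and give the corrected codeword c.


S = (7, 7, 7), error at position 5, error magnitude e = 1, c = [1, 10, 2, 8, 7].

Step 1: column multipliers v_i = (∏_{j≠i}(α_i − α_j))^{−1} mod 11.
  i = 1 (α = 5): (5−10)(5−8)(5−4)(5−1) = (−5)·(−3)·1·4 = 60 ≡ 5, so v_1 = 5^{−1} = 9 (mod 11).
  i = 2 (α = 10): (10−5)(10−8)(10−4)(10−1) = 5·2·6·9 = 540 ≡ 1, so v_2 = 1^{−1} = 1 (mod 11).
  i = 3 (α = 8): (8−5)(8−10)(8−4)(8−1) = 3·(−2)·4·7 = −168 ≡ 8, so v_3 = 8^{−1} = 7 (mod 11).
  i = 4 (α = 4): (4−5)(4−10)(4−8)(4−1) = (−1)·(−6)·(−4)·3 = −72 ≡ 5, so v_4 = 5^{−1} = 9 (mod 11).
  i = 5 (α = 1): (1−5)(1−10)(1−8)(1−4) = (−4)·(−9)·(−7)·(−3) = 756 ≡ 8, so v_5 = 8^{−1} = 7 (mod 11).
  v = [9, 1, 7, 9, 7].
Step 2: syndromes of r = [1, 10, 2, 8, 8] (all sums mod 11).
  S_0 = Σ v_i r_i = 9·1 + 1·10 + 7·2 + 9·8 + 7·8 = 161 ≡ 7.
  S_1 = Σ v_i α_i r_i = 9·5·1 + 1·10·10 + 7·8·2 + 9·4·8 + 7·1·8 = 601 ≡ 7.
  α_i^2 mod 11 = [3, 1, 9, 5, 1].
  S_2 = Σ v_i α_i^2 r_i = 9·3·1 + 1·1·10 + 7·9·2 + 9·5·8 + 7·1·8 = 579 ≡ 7.
  S = (7, 7, 7) ≠ 0, so r is not a codeword (an error is present).
Step 3: locate the error. For a single error e at position i, S_ℓ = v_i·e·α_i^ℓ, so α_err = S_1/S_0.
  S_0^{−1} = 7^{−1} = 8 (mod 11), so α_err = 7·8 = 56 ≡ 1 = α_5. Error position i = 5.
  Consistency check: S_2/S_1 = 7·8 = 56 ≡ 1 = α_err ✓ (single-error assumption holds).
Step 4: error magnitude e = S_0/v_5 = S_0·∏_{j≠5}(α_5 − α_j) = 7·8 = 56 ≡ 1 (mod 11).
Step 5: correct position 5: c_5 = r_5 − e = 8 − 1 ≡ 7 (mod 11). Hence c = [1, 10, 2, 8, 7].
  Check: interpolating c through the α_i gives m(x) = 3 + 4·x (degree < 2) with m(α_i) = c_i for every i, so c is indeed a codeword.


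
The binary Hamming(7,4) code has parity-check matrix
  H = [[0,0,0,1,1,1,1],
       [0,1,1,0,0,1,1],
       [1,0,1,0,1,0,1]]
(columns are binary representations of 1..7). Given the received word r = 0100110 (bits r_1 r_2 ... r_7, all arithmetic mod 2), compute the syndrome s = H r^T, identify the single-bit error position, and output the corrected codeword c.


s = (0, 0, 1)^T, error position = 1, corrected codeword c = 1100110

Compute s = H r^T mod 2 one row at a time:
  s_1 = 0 + 1 + 1 + 0 = 2 ≡ 0 (mod 2).
  s_2 = 1 + 0 + 1 + 0 = 2 ≡ 0 (mod 2).
  s_3 = 0 + 0 + 1 + 0 = 1 ≡ 1 (mod 2).
s = (0, 0, 1)^T — this equals column 1 of H (binary 001), so error is at position 1.
Correct: flip bit 1 of r = 0100110 to get c = 1100110.


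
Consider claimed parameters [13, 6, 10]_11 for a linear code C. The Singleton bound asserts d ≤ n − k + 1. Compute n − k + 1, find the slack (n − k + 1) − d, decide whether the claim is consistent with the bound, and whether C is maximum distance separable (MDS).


Singleton RHS = n − k + 1 = 8, slack = -2, bound violated (no such code; not MDS).

Singleton bound: d ≤ n − k + 1.
Here n = 13, k = 6, so n − k + 1 = 8.
Given d = 10, check d ≤ 8: NO.
Slack = (n − k + 1) − d = -2.
The slack is negative: d = 10 exceeds n − k + 1 = 8 by 2, so the Singleton bound is violated and no linear [13, 6, 10]_11 code can exist. In particular it is not MDS (MDS requires d = n − k + 1 exactly).
Description: the claimed parameters are [13, 6, 10]_11; such a code would be impossible (violates the Singleton bound).


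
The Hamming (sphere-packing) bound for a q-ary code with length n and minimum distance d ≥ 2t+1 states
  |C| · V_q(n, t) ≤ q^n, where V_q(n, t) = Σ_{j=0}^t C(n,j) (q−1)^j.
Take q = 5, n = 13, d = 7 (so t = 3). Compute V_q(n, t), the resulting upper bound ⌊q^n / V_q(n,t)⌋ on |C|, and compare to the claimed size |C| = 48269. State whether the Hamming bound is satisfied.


V_q(n, t) = 19605, q^n = 1220703125, Hamming bound = 62264, |C| = 48269 ≤ bound (satisfied).

Step 1: Compute V_q(n, t) = Σ_{j=0}^3 C(n, j) (q−1)^j.
  j = 0: C(13,0)·(4)^0 = 1·1 = 1.
  j = 1: C(13,1)·(4)^1 = 13·4 = 52.
  j = 2: C(13,2)·(4)^2 = 78·16 = 1248.
  j = 3: C(13,3)·(4)^3 = 286·64 = 18304.
  V_q(n, t) = 1 + 52 + 1248 + 18304 = 19605.
Step 2: q^n = 5^13 = 1220703125.
Step 3: Hamming bound ⌊q^n / V_q(n,t)⌋ = ⌊1220703125/19605⌋ = 62264.
Step 4: Compare |C| = 48269 to 62264: satisfied.
The claimed |C| lies below the Hamming bound.


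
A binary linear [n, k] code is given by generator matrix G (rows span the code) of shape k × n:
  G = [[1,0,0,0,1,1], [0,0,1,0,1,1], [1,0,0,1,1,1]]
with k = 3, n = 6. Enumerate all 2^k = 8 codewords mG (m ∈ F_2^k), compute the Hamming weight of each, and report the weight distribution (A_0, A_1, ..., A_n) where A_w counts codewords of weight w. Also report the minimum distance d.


Weight distribution: A_0 = 1, A_1 = 1, A_2 = 1, A_3 = 3, A_4 = 2. Minimum distance d = 1.

Enumerate all 2^3 = 8 messages m ∈ F_2^3.
For each, compute codeword c = mG in F_2^6, then tally its weight.
  m = 000 → c = 000000, weight = 0.
  m = 100 → c = 100011, weight = 3.
  m = 010 → c = 001011, weight = 3.
  m = 110 → c = 101000, weight = 2.
  m = 001 → c = 100111, weight = 4.
  m = 101 → c = 000100, weight = 1.
  m = 011 → c = 101100, weight = 3.
  m = 111 → c = 001111, weight = 4.
Tally weights:
  weight 0: 1 codewords.
  weight 1: 1 codewords.
  weight 2: 1 codewords.
  weight 3: 3 codewords.
  weight 4: 2 codewords.
Minimum distance d = smallest w > 0 with A_w > 0 = 1.
Sanity: Σ A_w = 8 = 2^3 = 8 ✓.
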